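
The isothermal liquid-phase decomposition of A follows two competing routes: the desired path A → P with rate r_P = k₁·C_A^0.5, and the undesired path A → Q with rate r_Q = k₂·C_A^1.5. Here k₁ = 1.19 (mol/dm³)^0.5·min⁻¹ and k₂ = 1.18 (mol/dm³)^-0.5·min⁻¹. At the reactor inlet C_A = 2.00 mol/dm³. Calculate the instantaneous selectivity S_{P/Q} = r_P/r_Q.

S_{P/Q} = r_P/r_Q = (k₁·C_A^0.5)/(k₂·C_A^1.5) = (k₁/k₂)·C_A⁻¹.
= (1.19×2.000^0.5) / (1.18×2.000^1.5) = 1.683/3.338 = 0.504.
The undesired path is higher order in A, so low C_A (CSTR or dilute feed) favours P.

0.504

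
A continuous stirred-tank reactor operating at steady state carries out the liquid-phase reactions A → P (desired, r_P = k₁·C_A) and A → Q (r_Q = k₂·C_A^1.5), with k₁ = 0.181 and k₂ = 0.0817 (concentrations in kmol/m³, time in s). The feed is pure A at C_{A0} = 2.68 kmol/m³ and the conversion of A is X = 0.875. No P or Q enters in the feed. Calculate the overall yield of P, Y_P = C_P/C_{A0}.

0.694

Exit C_A = C_{A0}(1−X) = 2.68×0.125 = 0.3350 kmol/m³.
Rates in a CSTR are evaluated at the outlet concentration: r_P = 0.181×0.3350 = 0.06064, r_Q = 0.0817×0.3350^1.5 = 0.01584.
Fraction of consumed A going to P: r_P/(r_P+r_Q) = 0.7929.
C_P = 0.7929·C_{A0}·X = 0.7929×2.68×0.875 = 1.86 kmol/m³; Y_P = C_P/C_{A0} = 0.694.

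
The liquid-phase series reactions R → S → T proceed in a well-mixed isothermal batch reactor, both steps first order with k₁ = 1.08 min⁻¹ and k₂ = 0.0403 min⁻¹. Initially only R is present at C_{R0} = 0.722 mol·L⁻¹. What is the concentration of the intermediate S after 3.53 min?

0.634 mol·L⁻¹

Solving the coupled first-order balances gives C_S(t) = [k₁/(k₂−k₁)]·C_{R0}·(e^(−k₁t) − e^(−k₂t)).
e^(−k₁t) = e^(−1.08×3.53) = e^(−3.812) = 0.02210; e^(−k₂t) = e^(−0.1423) = 0.8674.
C_S = 1.08×0.722/(0.0403−1.08) × (0.02210−0.8674) = (-0.7500)×(-0.8453) = 0.6340 mol·L⁻¹.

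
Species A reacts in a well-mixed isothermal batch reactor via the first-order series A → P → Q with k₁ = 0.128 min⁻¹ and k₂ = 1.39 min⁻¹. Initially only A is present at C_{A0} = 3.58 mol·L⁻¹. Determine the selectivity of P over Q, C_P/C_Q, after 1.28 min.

For first-order series with pure A initially, C_P(t) = k₁C_{A0}/(k₂−k₁)·(e^(−k₁t) − e^(−k₂t)).
e^(−k₁t) = e^(−0.128×1.28) = e^(−0.1638) = 0.8489; e^(−k₂t) = e^(−1.779) = 0.1688.
C_P = 0.128×3.58/(1.39−0.128) × (0.8489−0.1688) = 0.3631×0.6801 = 0.2470 mol·L⁻¹.
C_A = C_{A0}e^(−k₁t) = 3.039 mol·L⁻¹, so C_Q = C_{A0}−C_A−C_P = 0.2941 mol·L⁻¹; C_P/C_Q = 0.840.

0.840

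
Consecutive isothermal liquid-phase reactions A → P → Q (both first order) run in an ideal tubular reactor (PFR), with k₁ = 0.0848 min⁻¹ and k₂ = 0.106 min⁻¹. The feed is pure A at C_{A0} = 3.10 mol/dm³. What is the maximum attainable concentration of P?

1.02 mol/dm³

For a first-order series the maximum intermediate yield is C_{P,max}/C_{A0} = (k₁/k₂)^[k₂/(k₂−k₁)].
= (0.0848/0.106)^(0.106/(0.106−0.0848)) = (0.8000)^(5.000) = 0.3277.
C_{P,max} = 0.3277×3.10 = 1.02 mol/dm³.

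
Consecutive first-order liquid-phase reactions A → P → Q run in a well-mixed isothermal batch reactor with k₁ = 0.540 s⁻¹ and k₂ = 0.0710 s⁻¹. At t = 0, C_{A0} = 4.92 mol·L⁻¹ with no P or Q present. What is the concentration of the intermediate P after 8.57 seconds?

3.03 mol·L⁻¹

The intermediate concentration in a first-order A→B→C sequence is C_P = k₁C_{A0}(e^(−k₁t) − e^(−k₂t))/(k₂−k₁).
e^(−k₁t) = e^(−0.540×8.57) = e^(−4.628) = 0.009776; e^(−k₂t) = e^(−0.6085) = 0.5442.
C_P = 0.540×4.92/(0.0710−0.540) × (0.009776−0.5442) = (-5.665)×(-0.5344) = 3.027 mol·L⁻¹.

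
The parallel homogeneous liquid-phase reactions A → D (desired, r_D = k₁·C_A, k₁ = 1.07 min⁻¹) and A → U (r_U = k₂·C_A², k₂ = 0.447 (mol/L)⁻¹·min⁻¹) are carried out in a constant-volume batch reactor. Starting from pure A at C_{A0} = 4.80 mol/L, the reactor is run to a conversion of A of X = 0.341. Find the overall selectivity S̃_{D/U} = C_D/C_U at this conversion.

0.607

C_A = C_{A0}(1−X) = 3.163 mol/L.
Along a PFR/batch, dC_D/dC_A = −r_D/(r_D+r_U) = −k₁/(k₁+k₂·C_A).
Integrating from C_{A0} to C_A: C_D = (1.07/0.447)·ln[(1.07+0.447·4.80)/(1.07+0.447·3.16)] = 2.394·ln(3.216/2.484) = 0.6180 mol/L.
C_U = (C_{A0}−C_A)−C_D = 1.019 mol/L; S̃_{D/U} = 0.6180/1.019 = 0.607.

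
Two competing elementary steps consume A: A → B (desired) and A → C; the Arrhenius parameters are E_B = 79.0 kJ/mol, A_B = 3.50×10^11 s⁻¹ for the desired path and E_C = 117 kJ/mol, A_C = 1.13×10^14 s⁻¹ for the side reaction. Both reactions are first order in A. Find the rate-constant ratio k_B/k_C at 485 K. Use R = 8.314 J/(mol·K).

38.3

Since both paths have the same order in A, the concentration cancels and S_{B/C} = k_B/k_C = (A_B/A_C)·exp[(E_C−E_B)/(RT)].
(E_C−E_B)/(RT) = (117−79.0)×10³/(8.314×485) = 38000/4032 = 9.424.
k_B/k_C = (3.50×10^11/1.13×10^14)·exp(9.424) = 0.003097 × 12381 = 38.3.
Since E_B < E_C, lowering the temperature improves selectivity toward B.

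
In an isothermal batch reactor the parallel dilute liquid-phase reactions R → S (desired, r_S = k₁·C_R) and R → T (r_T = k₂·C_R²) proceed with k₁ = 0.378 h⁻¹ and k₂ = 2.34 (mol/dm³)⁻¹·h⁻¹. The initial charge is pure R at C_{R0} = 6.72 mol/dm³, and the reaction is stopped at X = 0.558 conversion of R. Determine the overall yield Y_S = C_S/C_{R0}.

0.0189

C_R = C_{R0}(1−X) = 2.970 mol/dm³.
Along a PFR/batch, dC_S/dC_R = −r_S/(r_S+r_T) = −k₁/(k₁+k₂·C_R).
Integrating from C_{R0} to C_R: C_S = (0.378/2.34)·ln[(0.378+2.34·6.72)/(0.378+2.34·2.97)] = 0.1615·ln(16.10/7.328) = 0.1272 mol/dm³.
Y_S = C_S/C_{R0} = 0.1272/6.72 = 0.0189.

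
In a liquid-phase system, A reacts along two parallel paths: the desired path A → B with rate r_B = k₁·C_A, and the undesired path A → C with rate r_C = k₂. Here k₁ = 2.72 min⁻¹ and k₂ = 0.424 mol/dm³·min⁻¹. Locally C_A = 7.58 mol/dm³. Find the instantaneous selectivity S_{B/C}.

S_{B/C} = r_B/r_C = (k₁·C_A)/(k₂) = (k₁/k₂)·C_A.
= (2.72×7.580) / (0.424) = 20.62/0.4240 = 48.6.

48.6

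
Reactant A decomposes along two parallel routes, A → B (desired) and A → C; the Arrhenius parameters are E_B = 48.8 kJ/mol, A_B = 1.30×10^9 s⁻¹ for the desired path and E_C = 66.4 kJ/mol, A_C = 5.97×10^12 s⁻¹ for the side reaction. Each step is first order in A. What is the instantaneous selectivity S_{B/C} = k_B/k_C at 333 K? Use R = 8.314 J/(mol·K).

With equal orders, S_{B/C} = k_B/k_C = (A_B/A_C)·exp[(E_C−E_B)/(RT)].
(E_C−E_B)/(RT) = (66.4−48.8)×10³/(8.314×333) = 17600/2769 = 6.357.
k_B/k_C = (1.30×10^9/5.97×10^12)·exp(6.357) = 2.178×10^-4 × 576.6 = 0.126.

0.126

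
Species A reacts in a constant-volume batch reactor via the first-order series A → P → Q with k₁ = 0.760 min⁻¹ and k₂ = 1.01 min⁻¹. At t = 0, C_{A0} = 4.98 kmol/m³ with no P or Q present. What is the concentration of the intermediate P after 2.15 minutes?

1.23 kmol/m³

Solving the coupled first-order balances gives C_P(t) = [k₁/(k₂−k₁)]·C_{A0}·(e^(−k₁t) − e^(−k₂t)).
e^(−k₁t) = e^(−0.760×2.15) = e^(−1.634) = 0.1951; e^(−k₂t) = e^(−2.171) = 0.1140.
C_P = 0.760×4.98/(1.01−0.760) × (0.1951−0.1140) = 15.14×0.08114 = 1.228 kmol/m³.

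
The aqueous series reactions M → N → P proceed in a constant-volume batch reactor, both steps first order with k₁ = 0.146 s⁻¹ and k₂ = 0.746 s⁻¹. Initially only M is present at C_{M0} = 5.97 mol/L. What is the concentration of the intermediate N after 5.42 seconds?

0.633 mol/L

For first-order series with pure M initially, C_N(t) = k₁C_{M0}/(k₂−k₁)·(e^(−k₁t) − e^(−k₂t)).
e^(−k₁t) = e^(−0.146×5.42) = e^(−0.7913) = 0.4532; e^(−k₂t) = e^(−4.043) = 0.01754.
C_N = 0.146×5.97/(0.746−0.146) × (0.4532−0.01754) = 1.453×0.4357 = 0.6330 mol/L.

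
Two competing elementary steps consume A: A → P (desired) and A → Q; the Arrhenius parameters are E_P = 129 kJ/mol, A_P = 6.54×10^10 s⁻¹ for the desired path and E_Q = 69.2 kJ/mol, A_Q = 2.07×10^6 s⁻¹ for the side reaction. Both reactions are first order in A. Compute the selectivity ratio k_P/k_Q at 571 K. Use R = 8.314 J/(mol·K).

0.107

k_P/k_Q = (A_P/A_Q)·exp[−(E_P−E_Q)/(RT)] = (A_P/A_Q)·exp[(E_Q−E_P)/(RT)].
(E_Q−E_P)/(RT) = (69.2−129)×10³/(8.314×571) = -59800/4747 = -12.60.
k_P/k_Q = (6.54×10^10/2.07×10^6)·exp(-12.60) = 31594 × 3.383×10^-6 = 0.107.
Since E_P > E_Q, raising the temperature improves selectivity toward P.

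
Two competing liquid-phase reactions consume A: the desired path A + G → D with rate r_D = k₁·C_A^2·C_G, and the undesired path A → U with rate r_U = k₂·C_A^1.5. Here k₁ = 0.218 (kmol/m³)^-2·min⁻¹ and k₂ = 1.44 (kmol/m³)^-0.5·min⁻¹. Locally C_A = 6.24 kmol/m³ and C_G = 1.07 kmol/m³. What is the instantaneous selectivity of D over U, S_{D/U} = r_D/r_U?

0.405

S_{D/U} = r_D/r_U = (k₁·C_A^2·C_G)/(k₂·C_A^1.5) = (k₁/k₂)·C_A^0.5·C_G.
= (0.218×6.240^2×1.070) / (1.44×6.240^1.5) = 9.083/22.45 = 0.405.
Since the desired path is higher order in A, keeping C_A high (PFR or concentrated feed) favours D.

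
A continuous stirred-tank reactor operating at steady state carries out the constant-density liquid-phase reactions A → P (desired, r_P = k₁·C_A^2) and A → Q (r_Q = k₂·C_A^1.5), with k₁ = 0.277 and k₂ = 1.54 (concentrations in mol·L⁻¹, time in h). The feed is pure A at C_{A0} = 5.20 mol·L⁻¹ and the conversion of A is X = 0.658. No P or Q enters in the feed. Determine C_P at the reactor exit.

0.662 mol·L⁻¹

Exit C_A = C_{A0}(1−X) = 5.20×0.342 = 1.778 mol·L⁻¹.
A CSTR operates uniformly at the exit composition, giving r_P = 0.8761 and r_Q = 3.652 (each k·C_A^n at C_A = 1.778).
Fraction of consumed A going to P: r_P/(r_P+r_Q) = 0.1935.
C_P = 0.1935·C_{A0}·X = 0.1935×5.20×0.658 = 0.662 mol·L⁻¹.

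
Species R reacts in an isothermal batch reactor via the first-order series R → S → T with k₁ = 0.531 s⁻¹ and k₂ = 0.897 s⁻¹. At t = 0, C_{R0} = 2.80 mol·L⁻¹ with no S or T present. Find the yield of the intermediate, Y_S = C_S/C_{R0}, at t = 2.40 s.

For first-order series with pure R initially, C_S(t) = k₁C_{R0}/(k₂−k₁)·(e^(−k₁t) − e^(−k₂t)).
e^(−k₁t) = e^(−0.531×2.40) = e^(−1.274) = 0.2796; e^(−k₂t) = e^(−2.153) = 0.1162.
C_S = 0.531×2.80/(0.897−0.531) × (0.2796−0.1162) = 4.062×0.1634 = 0.6639 mol·L⁻¹.
Y_S = C_S/C_{R0} = 0.6639/2.80 = 0.237.

0.237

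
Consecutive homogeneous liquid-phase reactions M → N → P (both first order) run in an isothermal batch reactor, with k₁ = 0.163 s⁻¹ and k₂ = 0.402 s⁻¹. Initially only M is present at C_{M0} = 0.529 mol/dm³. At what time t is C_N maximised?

3.78 s

The intermediate peaks when r₁ = r₂, i.e. k₁e^(−k₁t) = k₂e^(−k₂t), giving t_opt = ln(k₂/k₁)/(k₂−k₁).
= ln(0.402/0.163)/(0.402−0.163) = ln(2.466)/0.2390 = 0.9027/0.2390 = 3.78 s.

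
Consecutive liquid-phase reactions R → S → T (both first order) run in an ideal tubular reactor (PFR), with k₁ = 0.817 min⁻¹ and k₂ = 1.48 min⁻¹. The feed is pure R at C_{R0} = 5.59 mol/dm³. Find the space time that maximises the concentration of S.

Setting dC_S/dτ = 0 gives τ_opt = ln(k₂/k₁)/(k₂−k₁).
= ln(1.48/0.817)/(1.48−0.817) = ln(1.812)/0.6630 = 0.5942/0.6630 = 0.896 min.

0.896 min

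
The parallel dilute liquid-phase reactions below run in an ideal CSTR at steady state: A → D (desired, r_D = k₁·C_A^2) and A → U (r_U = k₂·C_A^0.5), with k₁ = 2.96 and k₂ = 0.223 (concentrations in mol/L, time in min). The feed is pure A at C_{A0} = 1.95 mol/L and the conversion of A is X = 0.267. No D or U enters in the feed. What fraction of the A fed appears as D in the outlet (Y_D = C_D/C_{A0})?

0.256

Exit C_A = C_{A0}(1−X) = 1.95×0.733 = 1.429 mol/L.
A CSTR operates uniformly at the exit composition, giving r_D = 6.047 and r_U = 0.2666 (each k·C_A^n at C_A = 1.429).
Fraction of consumed A going to D: r_D/(r_D+r_U) = 0.9578.
C_D = 0.9578·C_{A0}·X = 0.9578×1.95×0.267 = 0.499 mol/L; Y_D = C_D/C_{A0} = 0.256.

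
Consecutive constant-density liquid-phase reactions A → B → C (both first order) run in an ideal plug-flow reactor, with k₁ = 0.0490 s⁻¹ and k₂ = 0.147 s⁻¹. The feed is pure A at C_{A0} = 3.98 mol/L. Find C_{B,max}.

At the optimum, C_{B,max}/C_{A0} = (k₁/k₂)^[k₂/(k₂−k₁)].
= (0.0490/0.147)^(0.147/(0.147−0.0490)) = (0.3333)^(1.500) = 0.1925.
C_{B,max} = 0.1925×3.98 = 0.766 mol/L.

0.766 mol/L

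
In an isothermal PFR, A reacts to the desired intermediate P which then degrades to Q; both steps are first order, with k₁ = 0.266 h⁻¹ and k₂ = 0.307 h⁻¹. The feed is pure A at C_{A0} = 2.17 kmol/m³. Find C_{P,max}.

0.742 kmol/m³

At the optimum, C_{P,max}/C_{A0} = (k₁/k₂)^[k₂/(k₂−k₁)].
= (0.266/0.307)^(0.307/(0.307−0.266)) = (0.8664)^(7.488) = 0.3418.
C_{P,max} = 0.3418×2.17 = 0.742 kmol/m³.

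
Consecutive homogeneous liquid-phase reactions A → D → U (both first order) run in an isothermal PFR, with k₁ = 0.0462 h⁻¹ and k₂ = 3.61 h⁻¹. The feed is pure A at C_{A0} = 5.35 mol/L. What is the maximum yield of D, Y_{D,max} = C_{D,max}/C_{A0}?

0.0121

At the optimum, C_{D,max}/C_{A0} = (k₁/k₂)^[k₂/(k₂−k₁)].
= (0.0462/3.61)^(3.61/(3.61−0.0462)) = (0.01280)^(1.013) = 0.01209.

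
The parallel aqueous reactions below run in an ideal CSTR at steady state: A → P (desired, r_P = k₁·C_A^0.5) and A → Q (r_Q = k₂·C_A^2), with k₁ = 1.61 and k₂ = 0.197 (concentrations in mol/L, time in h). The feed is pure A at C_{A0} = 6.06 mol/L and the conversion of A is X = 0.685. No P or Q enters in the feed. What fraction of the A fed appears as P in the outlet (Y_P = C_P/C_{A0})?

0.518

Exit C_A = C_{A0}(1−X) = 6.06×0.315 = 1.909 mol/L.
A CSTR operates uniformly at the exit composition, giving r_P = 2.224 and r_Q = 0.7178 (each k·C_A^n at C_A = 1.909).
Fraction of consumed A going to P: r_P/(r_P+r_Q) = 0.7560.
C_P = 0.7560·C_{A0}·X = 0.7560×6.06×0.685 = 3.14 mol/L; Y_P = C_P/C_{A0} = 0.518.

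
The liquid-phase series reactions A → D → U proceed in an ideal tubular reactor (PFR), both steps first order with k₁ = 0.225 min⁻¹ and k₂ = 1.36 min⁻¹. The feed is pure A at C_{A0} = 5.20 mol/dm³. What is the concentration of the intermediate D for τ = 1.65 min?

0.602 mol/dm³

The intermediate concentration in a first-order A→B→C sequence is C_D = k₁C_{A0}(e^(−k₁τ) − e^(−k₂τ))/(k₂−k₁).
e^(−k₁τ) = e^(−0.225×1.65) = e^(−0.3712) = 0.6899; e^(−k₂τ) = e^(−2.244) = 0.1060.
C_D = 0.225×5.20/(1.36−0.225) × (0.6899−0.1060) = 1.031×0.5838 = 0.6018 mol/dm³.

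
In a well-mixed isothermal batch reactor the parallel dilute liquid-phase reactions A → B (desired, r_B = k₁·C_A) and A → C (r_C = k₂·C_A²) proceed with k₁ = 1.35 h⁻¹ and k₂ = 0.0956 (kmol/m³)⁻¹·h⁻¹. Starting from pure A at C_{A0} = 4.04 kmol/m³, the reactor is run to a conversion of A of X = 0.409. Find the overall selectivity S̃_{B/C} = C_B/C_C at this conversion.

4.41

C_A = C_{A0}(1−X) = 2.388 kmol/m³.
Along a PFR/batch, dC_B/dC_A = −r_B/(r_B+r_C) = −k₁/(k₁+k₂·C_A).
Integrating from C_{A0} to C_A: C_B = (1.35/0.0956)·ln[(1.35+0.0956·4.04)/(1.35+0.0956·2.39)] = 14.12·ln(1.736/1.578) = 1.347 kmol/m³.
C_C = (C_{A0}−C_A)−C_B = 0.3053 kmol/m³; S̃_{B/C} = 1.347/0.3053 = 4.41.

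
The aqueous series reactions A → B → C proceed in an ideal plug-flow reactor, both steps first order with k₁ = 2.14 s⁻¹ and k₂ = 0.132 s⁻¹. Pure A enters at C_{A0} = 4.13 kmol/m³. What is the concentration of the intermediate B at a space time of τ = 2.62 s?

3.10 kmol/m³

For first-order series with pure A initially, C_B(τ) = k₁C_{A0}/(k₂−k₁)·(e^(−k₁τ) − e^(−k₂τ)).
e^(−k₁τ) = e^(−2.14×2.62) = e^(−5.607) = 0.003673; e^(−k₂τ) = e^(−0.3458) = 0.7076.
C_B = 2.14×4.13/(0.132−2.14) × (0.003673−0.7076) = (-4.401)×(-0.7040) = 3.098 kmol/m³.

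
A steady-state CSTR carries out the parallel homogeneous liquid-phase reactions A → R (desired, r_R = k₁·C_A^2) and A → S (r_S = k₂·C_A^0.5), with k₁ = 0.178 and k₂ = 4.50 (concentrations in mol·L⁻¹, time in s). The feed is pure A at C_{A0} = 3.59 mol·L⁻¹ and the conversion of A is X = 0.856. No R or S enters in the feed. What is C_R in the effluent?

0.0445 mol·L⁻¹

Exit C_A = C_{A0}(1−X) = 3.59×0.144 = 0.5170 mol·L⁻¹.
A CSTR operates uniformly at the exit composition, giving r_R = 0.04757 and r_S = 3.235 (each k·C_A^n at C_A = 0.5170).
Fraction of consumed A going to R: r_R/(r_R+r_S) = 0.01449.
C_R = 0.01449·C_{A0}·X = 0.01449×3.59×0.856 = 0.0445 mol·L⁻¹.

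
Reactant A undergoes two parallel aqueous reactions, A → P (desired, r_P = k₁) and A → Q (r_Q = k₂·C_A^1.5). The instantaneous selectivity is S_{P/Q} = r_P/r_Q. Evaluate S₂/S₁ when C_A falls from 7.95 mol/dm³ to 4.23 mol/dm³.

S_{P/Q} = (k₁/k₂)·C_A^-1.5, so S₂/S₁ = (C_{A,2}/C_{A,1})^-1.5.
= (4.23/7.95)^(-1.5) = (0.5321)^(-1.5) = 2.58.
Selectivity toward P rises as C_A falls — low-concentration operation is favoured.

2.58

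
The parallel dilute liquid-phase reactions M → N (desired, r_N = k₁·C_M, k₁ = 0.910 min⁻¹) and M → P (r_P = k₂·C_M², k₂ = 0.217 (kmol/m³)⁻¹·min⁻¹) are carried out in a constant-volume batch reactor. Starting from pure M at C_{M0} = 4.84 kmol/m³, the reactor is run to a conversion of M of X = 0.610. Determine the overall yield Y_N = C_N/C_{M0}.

0.343

C_M = C_{M0}(1−X) = 1.888 kmol/m³.
Along a PFR/batch, dC_N/dC_M = −r_N/(r_N+r_P) = −k₁/(k₁+k₂·C_M).
Integrating from C_{M0} to C_M: C_N = (0.910/0.217)·ln[(0.910+0.217·4.84)/(0.910+0.217·1.89)] = 4.194·ln(1.960/1.320) = 1.660 kmol/m³.
Y_N = C_N/C_{M0} = 1.660/4.84 = 0.343.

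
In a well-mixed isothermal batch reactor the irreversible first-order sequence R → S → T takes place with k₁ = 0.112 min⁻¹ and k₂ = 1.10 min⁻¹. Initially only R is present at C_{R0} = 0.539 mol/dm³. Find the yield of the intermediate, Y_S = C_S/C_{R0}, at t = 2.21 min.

The intermediate concentration in a first-order A→B→C sequence is C_S = k₁C_{R0}(e^(−k₁t) − e^(−k₂t))/(k₂−k₁).
e^(−k₁t) = e^(−0.112×2.21) = e^(−0.2475) = 0.7807; e^(−k₂t) = e^(−2.431) = 0.08795.
C_S = 0.112×0.539/(1.10−0.112) × (0.7807−0.08795) = 0.06110×0.6928 = 0.04233 mol/dm³.
Y_S = C_S/C_{R0} = 0.04233/0.539 = 0.0785.

0.0785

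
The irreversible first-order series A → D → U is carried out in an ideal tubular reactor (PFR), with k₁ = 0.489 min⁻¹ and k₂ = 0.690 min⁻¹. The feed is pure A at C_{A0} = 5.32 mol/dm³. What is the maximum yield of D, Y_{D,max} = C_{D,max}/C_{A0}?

At the optimum, C_{D,max}/C_{A0} = (k₁/k₂)^[k₂/(k₂−k₁)].
= (0.489/0.690)^(0.690/(0.690−0.489)) = (0.7087)^(3.433) = 0.3067.

0.307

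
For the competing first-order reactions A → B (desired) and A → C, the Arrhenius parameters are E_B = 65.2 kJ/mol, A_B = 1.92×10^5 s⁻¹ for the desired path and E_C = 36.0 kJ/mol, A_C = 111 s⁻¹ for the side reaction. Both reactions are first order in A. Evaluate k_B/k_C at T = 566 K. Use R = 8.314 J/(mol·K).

k_B/k_C = (A_B/A_C)·exp[−(E_B−E_C)/(RT)] = (A_B/A_C)·exp[(E_C−E_B)/(RT)].
(E_C−E_B)/(RT) = (36.0−65.2)×10³/(8.314×566) = -29200/4706 = -6.205.
k_B/k_C = (1.92×10^5/111)·exp(-6.205) = 1730 × 0.002019 = 3.49.
Since E_B > E_C, raising the temperature improves selectivity toward B.

3.49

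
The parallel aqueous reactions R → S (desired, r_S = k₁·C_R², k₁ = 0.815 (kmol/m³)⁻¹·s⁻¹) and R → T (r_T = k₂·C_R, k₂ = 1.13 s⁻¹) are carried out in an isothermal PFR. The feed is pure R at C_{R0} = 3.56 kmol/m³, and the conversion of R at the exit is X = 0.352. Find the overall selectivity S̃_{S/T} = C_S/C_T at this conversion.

C_R = C_{R0}(1−X) = 2.307 kmol/m³.
Along a PFR/batch, dC_T/dC_R = −r_T/(r_S+r_T) = −k₂/(k₂+k₁·C_R).
Integrating from C_{R0} to C_R: C_T = (1.13/0.815)·ln[(1.13+0.815·3.56)/(1.13+0.815·2.31)] = 1.387·ln(4.031/3.010) = 0.4051 kmol/m³.
Then C_S = (C_{R0}−C_R) − C_T = 1.253 − 0.4051 = 0.8481 kmol/m³.
S̃_{S/T} = C_S/C_T = 0.8481/0.4051 = 2.09.

2.09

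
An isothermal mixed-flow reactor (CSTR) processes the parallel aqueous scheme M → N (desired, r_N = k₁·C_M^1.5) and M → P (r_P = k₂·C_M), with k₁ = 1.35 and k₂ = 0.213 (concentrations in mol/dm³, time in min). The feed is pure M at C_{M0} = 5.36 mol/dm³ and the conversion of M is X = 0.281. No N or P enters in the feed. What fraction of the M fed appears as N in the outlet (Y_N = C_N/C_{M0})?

0.260

Exit C_M = C_{M0}(1−X) = 5.36×0.719 = 3.854 mol/dm³.
In a CSTR the entire volume is at exit conditions, so r_N = 1.35×3.854^1.5 = 10.21 and r_P = 0.213×3.854 = 0.8209.
Fraction of consumed M going to N: r_N/(r_N+r_P) = 0.9256.
C_N = 0.9256·C_{M0}·X = 0.9256×5.36×0.281 = 1.39 mol/dm³; Y_N = C_N/C_{M0} = 0.260.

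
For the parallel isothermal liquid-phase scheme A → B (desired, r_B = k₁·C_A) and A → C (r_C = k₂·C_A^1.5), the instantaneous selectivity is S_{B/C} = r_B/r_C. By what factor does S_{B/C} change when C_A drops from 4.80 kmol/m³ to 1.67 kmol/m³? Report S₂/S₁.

S_{B/C} = (k₁/k₂)·C_A^-0.5, so S₂/S₁ = (C_{A,2}/C_{A,1})^-0.5.
= (1.67/4.80)^(-0.5) = (0.3479)^(-0.5) = 1.70.

1.70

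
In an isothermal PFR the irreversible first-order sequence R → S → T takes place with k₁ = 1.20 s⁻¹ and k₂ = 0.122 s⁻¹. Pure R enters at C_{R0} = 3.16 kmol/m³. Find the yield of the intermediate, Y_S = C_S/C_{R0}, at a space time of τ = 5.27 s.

0.583

Solving the coupled first-order balances gives C_S(τ) = [k₁/(k₂−k₁)]·C_{R0}·(e^(−k₁τ) − e^(−k₂τ)).
e^(−k₁τ) = e^(−1.20×5.27) = e^(−6.324) = 0.001793; e^(−k₂τ) = e^(−0.6429) = 0.5257.
C_S = 1.20×3.16/(0.122−1.20) × (0.001793−0.5257) = (-3.518)×(-0.5240) = 1.843 kmol/m³.
Y_S = C_S/C_{R0} = 1.843/3.16 = 0.583.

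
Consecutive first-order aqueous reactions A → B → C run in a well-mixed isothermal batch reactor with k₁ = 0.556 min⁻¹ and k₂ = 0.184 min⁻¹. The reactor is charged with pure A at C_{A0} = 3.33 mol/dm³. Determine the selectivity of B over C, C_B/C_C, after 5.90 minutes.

The intermediate concentration in a first-order A→B→C sequence is C_B = k₁C_{A0}(e^(−k₁t) − e^(−k₂t))/(k₂−k₁).
e^(−k₁t) = e^(−0.556×5.90) = e^(−3.280) = 0.03761; e^(−k₂t) = e^(−1.086) = 0.3377.
C_B = 0.556×3.33/(0.184−0.556) × (0.03761−0.3377) = (-4.977)×(-0.3001) = 1.494 mol/dm³.
C_A = C_{A0}e^(−k₁t) = 0.1253 mol/dm³, so C_C = C_{A0}−C_A−C_B = 1.711 mol/dm³; C_B/C_C = 0.873.

0.873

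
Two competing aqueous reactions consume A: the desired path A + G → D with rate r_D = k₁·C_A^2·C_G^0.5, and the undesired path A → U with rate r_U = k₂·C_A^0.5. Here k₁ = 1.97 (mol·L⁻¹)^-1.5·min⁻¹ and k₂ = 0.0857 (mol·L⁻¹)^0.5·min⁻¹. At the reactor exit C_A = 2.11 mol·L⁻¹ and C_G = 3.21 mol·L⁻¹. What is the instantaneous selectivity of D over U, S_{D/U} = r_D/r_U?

126

S_{D/U} = r_D/r_U = (k₁·C_A^2·C_G^0.5)/(k₂·C_A^0.5) = (k₁/k₂)·C_A^1.5·C_G^0.5.
= (1.97×2.110^2×3.210^0.5) / (0.0857×2.110^0.5) = 15.71/0.1245 = 126.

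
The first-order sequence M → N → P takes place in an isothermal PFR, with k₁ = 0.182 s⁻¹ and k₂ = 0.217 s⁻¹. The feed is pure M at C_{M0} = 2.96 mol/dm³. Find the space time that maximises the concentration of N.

5.03 s

The intermediate peaks when r₁ = r₂, i.e. k₁e^(−k₁τ) = k₂e^(−k₂τ), giving τ_opt = ln(k₂/k₁)/(k₂−k₁).
= ln(0.217/0.182)/(0.217−0.182) = ln(1.192)/0.03500 = 0.1759/0.03500 = 5.03 s.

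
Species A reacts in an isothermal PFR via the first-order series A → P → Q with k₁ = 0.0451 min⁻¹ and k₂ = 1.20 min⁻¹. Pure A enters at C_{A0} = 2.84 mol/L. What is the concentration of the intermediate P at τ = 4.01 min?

For first-order series with pure A initially, C_P(τ) = k₁C_{A0}/(k₂−k₁)·(e^(−k₁τ) − e^(−k₂τ)).
e^(−k₁τ) = e^(−0.0451×4.01) = e^(−0.1809) = 0.8346; e^(−k₂τ) = e^(−4.812) = 0.008132.
C_P = 0.0451×2.84/(1.20−0.0451) × (0.8346−0.008132) = 0.1109×0.8264 = 0.09165 mol/L.

0.0917 mol/L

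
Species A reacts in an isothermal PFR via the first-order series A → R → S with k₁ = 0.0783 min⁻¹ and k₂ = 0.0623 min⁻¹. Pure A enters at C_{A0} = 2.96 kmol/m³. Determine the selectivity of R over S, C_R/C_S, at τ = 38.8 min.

Solving the coupled first-order balances gives C_R(τ) = [k₁/(k₂−k₁)]·C_{A0}·(e^(−k₁τ) − e^(−k₂τ)).
e^(−k₁τ) = e^(−0.0783×38.8) = e^(−3.038) = 0.04793; e^(−k₂τ) = e^(−2.417) = 0.08917.
C_R = 0.0783×2.96/(0.0623−0.0783) × (0.04793−0.08917) = (-14.49)×(-0.04124) = 0.5974 kmol/m³.
C_A = C_{A0}e^(−k₁τ) = 0.1419 kmol/m³, so C_S = C_{A0}−C_A−C_R = 2.221 kmol/m³; C_R/C_S = 0.269.

0.269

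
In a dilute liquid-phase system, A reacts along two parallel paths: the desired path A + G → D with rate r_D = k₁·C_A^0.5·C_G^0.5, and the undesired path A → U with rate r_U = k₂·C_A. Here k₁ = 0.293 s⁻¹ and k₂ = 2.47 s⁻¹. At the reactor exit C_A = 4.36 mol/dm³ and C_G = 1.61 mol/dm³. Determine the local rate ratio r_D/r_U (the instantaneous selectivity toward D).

0.0721

S_{D/U} = r_D/r_U = (k₁·C_A^0.5·C_G^0.5)/(k₂·C_A) = (k₁/k₂)·C_A^-0.5·C_G^0.5.
= (0.293×4.360^0.5×1.610^0.5) / (2.47×4.360) = 0.7763/10.77 = 0.0721.
The undesired path is higher order in A, so low C_A (CSTR or dilute feed) favours D.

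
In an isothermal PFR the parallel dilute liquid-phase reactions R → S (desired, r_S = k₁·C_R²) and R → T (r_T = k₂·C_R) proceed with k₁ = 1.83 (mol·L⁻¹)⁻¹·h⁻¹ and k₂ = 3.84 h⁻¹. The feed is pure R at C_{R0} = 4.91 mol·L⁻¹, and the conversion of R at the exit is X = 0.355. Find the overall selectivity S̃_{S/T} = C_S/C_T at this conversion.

1.90

C_R = C_{R0}(1−X) = 3.167 mol·L⁻¹.
Along a PFR/batch, dC_T/dC_R = −r_T/(r_S+r_T) = −k₂/(k₂+k₁·C_R).
Integrating from C_{R0} to C_R: C_T = (3.84/1.83)·ln[(3.84+1.83·4.91)/(3.84+1.83·3.17)] = 2.098·ln(12.83/9.636) = 0.6001 mol·L⁻¹.
Then C_S = (C_{R0}−C_R) − C_T = 1.743 − 0.6001 = 1.143 mol·L⁻¹.
S̃_{S/T} = C_S/C_T = 1.143/0.6001 = 1.90.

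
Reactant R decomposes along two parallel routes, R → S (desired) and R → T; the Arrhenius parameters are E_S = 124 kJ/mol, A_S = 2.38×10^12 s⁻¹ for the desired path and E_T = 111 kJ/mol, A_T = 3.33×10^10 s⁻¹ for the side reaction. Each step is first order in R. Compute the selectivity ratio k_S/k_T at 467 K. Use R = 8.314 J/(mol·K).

2.51

Since both paths have the same order in R, the concentration cancels and S_{S/T} = k_S/k_T = (A_S/A_T)·exp[(E_T−E_S)/(RT)].
(E_T−E_S)/(RT) = (111−124)×10³/(8.314×467) = -13000/3883 = -3.348.
k_S/k_T = (2.38×10^12/3.33×10^10)·exp(-3.348) = 71.47 × 0.03515 = 2.51.
Since E_S > E_T, raising the temperature improves selectivity toward S.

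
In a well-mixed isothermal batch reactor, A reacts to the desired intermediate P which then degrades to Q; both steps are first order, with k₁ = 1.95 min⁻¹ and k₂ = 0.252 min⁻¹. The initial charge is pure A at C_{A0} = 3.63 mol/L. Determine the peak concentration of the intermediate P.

2.68 mol/L

At the optimum, C_{P,max}/C_{A0} = (k₁/k₂)^[k₂/(k₂−k₁)].
= (1.95/0.252)^(0.252/(0.252−1.95)) = (7.738)^(-0.1484) = 0.7381.
C_{P,max} = 0.7381×3.63 = 2.68 mol/L.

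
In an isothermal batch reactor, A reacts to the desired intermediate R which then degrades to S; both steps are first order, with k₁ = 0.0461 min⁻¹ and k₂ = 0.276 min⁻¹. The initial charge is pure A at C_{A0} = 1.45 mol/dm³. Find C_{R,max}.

For a first-order series the maximum intermediate yield is C_{R,max}/C_{A0} = (k₁/k₂)^[k₂/(k₂−k₁)].
= (0.0461/0.276)^(0.276/(0.276−0.0461)) = (0.1670)^(1.201) = 0.1167.
C_{R,max} = 0.1167×1.45 = 0.169 mol/dm³.

0.169 mol/dm³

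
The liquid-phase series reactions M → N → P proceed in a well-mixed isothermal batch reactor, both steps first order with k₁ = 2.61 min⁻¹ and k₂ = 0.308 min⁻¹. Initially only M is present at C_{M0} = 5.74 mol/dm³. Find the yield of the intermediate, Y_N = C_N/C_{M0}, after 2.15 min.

0.581

Solving the coupled first-order balances gives C_N(t) = [k₁/(k₂−k₁)]·C_{M0}·(e^(−k₁t) − e^(−k₂t)).
e^(−k₁t) = e^(−2.61×2.15) = e^(−5.611) = 0.003656; e^(−k₂t) = e^(−0.6622) = 0.5157.
C_N = 2.61×5.74/(0.308−2.61) × (0.003656−0.5157) = (-6.508)×(-0.5121) = 3.332 mol/dm³.
Y_N = C_N/C_{M0} = 3.332/5.74 = 0.581.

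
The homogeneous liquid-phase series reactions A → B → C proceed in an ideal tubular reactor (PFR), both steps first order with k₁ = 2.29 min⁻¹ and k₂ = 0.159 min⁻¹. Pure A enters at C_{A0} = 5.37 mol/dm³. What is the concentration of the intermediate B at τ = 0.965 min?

4.32 mol/dm³

For first-order series with pure A initially, C_B(τ) = k₁C_{A0}/(k₂−k₁)·(e^(−k₁τ) − e^(−k₂τ)).
e^(−k₁τ) = e^(−2.29×0.965) = e^(−2.210) = 0.1097; e^(−k₂τ) = e^(−0.1534) = 0.8578.
C_B = 2.29×5.37/(0.159−2.29) × (0.1097−0.8578) = (-5.771)×(-0.7480) = 4.317 mol/dm³.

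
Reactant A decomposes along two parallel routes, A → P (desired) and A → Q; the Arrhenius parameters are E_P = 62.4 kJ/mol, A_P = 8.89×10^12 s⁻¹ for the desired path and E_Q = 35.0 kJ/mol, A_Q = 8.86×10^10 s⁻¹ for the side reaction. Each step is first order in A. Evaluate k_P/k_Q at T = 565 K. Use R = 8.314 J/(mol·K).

k_P/k_Q = (A_P/A_Q)·exp[−(E_P−E_Q)/(RT)] = (A_P/A_Q)·exp[(E_Q−E_P)/(RT)].
(E_Q−E_P)/(RT) = (35.0−62.4)×10³/(8.314×565) = -27400/4697 = -5.833.
k_P/k_Q = (8.89×10^12/8.86×10^10)·exp(-5.833) = 100.3 × 0.002929 = 0.294.
Since E_P > E_Q, raising the temperature improves selectivity toward P.

0.294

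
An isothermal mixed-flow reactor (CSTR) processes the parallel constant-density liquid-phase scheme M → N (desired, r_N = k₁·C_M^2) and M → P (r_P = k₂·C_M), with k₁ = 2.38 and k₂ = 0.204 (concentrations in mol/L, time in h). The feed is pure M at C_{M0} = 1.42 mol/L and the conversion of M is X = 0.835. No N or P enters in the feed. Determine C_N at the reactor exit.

0.868 mol/L

Exit C_M = C_{M0}(1−X) = 1.42×0.165 = 0.2343 mol/L.
In a CSTR the entire volume is at exit conditions, so r_N = 2.38×0.2343^2 = 0.1307 and r_P = 0.204×0.2343 = 0.04780.
Fraction of consumed M going to N: r_N/(r_N+r_P) = 0.7322.
C_N = 0.7322·C_{M0}·X = 0.7322×1.42×0.835 = 0.868 mol/L.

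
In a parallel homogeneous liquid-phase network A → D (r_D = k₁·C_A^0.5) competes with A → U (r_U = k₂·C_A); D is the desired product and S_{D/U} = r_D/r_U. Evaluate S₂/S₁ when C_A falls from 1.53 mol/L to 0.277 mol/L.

S_{D/U} = (k₁/k₂)·C_A^-0.5, so S₂/S₁ = (C_{A,2}/C_{A,1})^-0.5.
= (0.277/1.53)^(-0.5) = (0.1810)^(-0.5) = 2.35.

2.35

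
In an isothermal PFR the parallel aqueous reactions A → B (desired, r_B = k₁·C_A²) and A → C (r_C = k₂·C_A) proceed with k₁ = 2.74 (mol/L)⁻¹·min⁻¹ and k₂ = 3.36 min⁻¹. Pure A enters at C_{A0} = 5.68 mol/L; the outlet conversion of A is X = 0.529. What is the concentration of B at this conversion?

2.30 mol/L

C_A = C_{A0}(1−X) = 2.675 mol/L.
Along a PFR/batch, dC_C/dC_A = −r_C/(r_B+r_C) = −k₂/(k₂+k₁·C_A).
Integrating from C_{A0} to C_A: C_C = (3.36/2.74)·ln[(3.36+2.74·5.68)/(3.36+2.74·2.68)] = 1.226·ln(18.92/10.69) = 0.7003 mol/L.
Then C_B = (C_{A0}−C_A) − C_C = 3.005 − 0.7003 = 2.304 mol/L.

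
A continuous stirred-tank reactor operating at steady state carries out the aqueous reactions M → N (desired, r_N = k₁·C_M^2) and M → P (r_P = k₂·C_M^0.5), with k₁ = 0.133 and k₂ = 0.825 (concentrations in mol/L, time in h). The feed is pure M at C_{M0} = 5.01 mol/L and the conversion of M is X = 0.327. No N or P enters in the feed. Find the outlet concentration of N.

Exit C_M = C_{M0}(1−X) = 5.01×0.673 = 3.372 mol/L.
Rates in a CSTR are evaluated at the outlet concentration: r_N = 0.133×3.372^2 = 1.512, r_P = 0.825×3.372^0.5 = 1.515.
Fraction of consumed M going to N: r_N/(r_N+r_P) = 0.4995.
C_N = 0.4995·C_{M0}·X = 0.4995×5.01×0.327 = 0.818 mol/L.

0.818 mol/L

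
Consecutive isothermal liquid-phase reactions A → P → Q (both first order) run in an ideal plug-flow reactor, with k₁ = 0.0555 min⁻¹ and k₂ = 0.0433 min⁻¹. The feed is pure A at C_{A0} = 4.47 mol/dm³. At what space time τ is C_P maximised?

The intermediate peaks when r₁ = r₂, i.e. k₁e^(−k₁τ) = k₂e^(−k₂τ), giving τ_opt = ln(k₂/k₁)/(k₂−k₁).
= ln(0.0433/0.0555)/(0.0433−0.0555) = ln(0.7802)/-0.01220 = -0.2482/-0.01220 = 20.3 min.

20.3 min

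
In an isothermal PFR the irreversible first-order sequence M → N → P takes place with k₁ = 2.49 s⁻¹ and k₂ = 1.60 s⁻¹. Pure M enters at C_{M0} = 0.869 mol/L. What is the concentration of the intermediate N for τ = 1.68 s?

Solving the coupled first-order balances gives C_N(τ) = [k₁/(k₂−k₁)]·C_{M0}·(e^(−k₁τ) − e^(−k₂τ)).
e^(−k₁τ) = e^(−2.49×1.68) = e^(−4.183) = 0.01525; e^(−k₂τ) = e^(−2.688) = 0.06802.
C_N = 2.49×0.869/(1.60−2.49) × (0.01525−0.06802) = (-2.431)×(-0.05277) = 0.1283 mol/L.

0.128 mol/L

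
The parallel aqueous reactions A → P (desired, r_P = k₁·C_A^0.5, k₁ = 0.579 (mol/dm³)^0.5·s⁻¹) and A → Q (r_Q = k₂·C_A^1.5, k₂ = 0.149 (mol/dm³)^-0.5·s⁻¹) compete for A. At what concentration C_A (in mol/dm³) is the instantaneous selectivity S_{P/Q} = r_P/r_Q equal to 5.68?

S_{P/Q} = (k₁/k₂)·C_A⁻¹ ⇒ C_A = (S·k₂/k₁)^(-1).
= (5.68×0.149/0.579)^(-1) = (1.462)^(-1) = 0.684 mol/dm³.

0.684 mol/dm³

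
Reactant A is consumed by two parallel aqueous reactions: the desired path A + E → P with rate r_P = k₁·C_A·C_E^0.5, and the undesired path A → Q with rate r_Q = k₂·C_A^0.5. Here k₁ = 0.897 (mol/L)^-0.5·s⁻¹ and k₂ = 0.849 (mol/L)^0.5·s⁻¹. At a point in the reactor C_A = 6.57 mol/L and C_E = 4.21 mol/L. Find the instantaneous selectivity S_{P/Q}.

5.56

S_{P/Q} = r_P/r_Q = (k₁·C_A·C_E^0.5)/(k₂·C_A^0.5) = (k₁/k₂)·C_A^0.5·C_E^0.5.
= (0.897×6.570×4.210^0.5) / (0.849×6.570^0.5) = 12.09/2.176 = 5.56.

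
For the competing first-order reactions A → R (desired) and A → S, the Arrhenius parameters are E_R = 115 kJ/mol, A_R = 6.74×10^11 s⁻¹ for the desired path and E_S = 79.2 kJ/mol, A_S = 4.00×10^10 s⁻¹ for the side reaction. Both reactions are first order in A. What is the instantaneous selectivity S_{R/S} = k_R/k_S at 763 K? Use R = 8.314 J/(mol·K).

Since both paths have the same order in A, the concentration cancels and S_{R/S} = k_R/k_S = (A_R/A_S)·exp[(E_S−E_R)/(RT)].
(E_S−E_R)/(RT) = (79.2−115)×10³/(8.314×763) = -35800/6344 = -5.643.
k_R/k_S = (6.74×10^11/4.00×10^10)·exp(-5.643) = 16.85 × 0.003540 = 0.0597.
Since E_R > E_S, raising the temperature improves selectivity toward R.

0.0597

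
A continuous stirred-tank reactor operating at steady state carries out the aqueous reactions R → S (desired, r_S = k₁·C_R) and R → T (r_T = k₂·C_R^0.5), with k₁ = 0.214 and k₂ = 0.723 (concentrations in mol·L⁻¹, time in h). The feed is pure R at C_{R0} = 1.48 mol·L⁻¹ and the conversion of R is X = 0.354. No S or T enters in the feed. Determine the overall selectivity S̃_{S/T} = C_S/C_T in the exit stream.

Exit C_R = C_{R0}(1−X) = 1.48×0.646 = 0.9561 mol·L⁻¹.
In a CSTR the entire volume is at exit conditions, so r_S = 0.214×0.9561 = 0.2046 and r_T = 0.723×0.9561^0.5 = 0.7069.
Overall selectivity = C_S/C_T = r_Sτ/(r_Tτ) = r_S/r_T = 0.289.

0.289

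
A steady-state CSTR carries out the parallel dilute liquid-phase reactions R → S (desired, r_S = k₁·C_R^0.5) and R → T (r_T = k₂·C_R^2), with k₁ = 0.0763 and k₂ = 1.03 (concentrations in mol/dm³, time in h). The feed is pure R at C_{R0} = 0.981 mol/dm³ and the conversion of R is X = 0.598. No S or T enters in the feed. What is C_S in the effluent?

0.135 mol/dm³

Exit C_R = C_{R0}(1−X) = 0.981×0.402 = 0.3944 mol/dm³.
A CSTR operates uniformly at the exit composition, giving r_S = 0.04792 and r_T = 0.1602 (each k·C_R^n at C_R = 0.3944).
Fraction of consumed R going to S: r_S/(r_S+r_T) = 0.2302.
C_S = 0.2302·C_{R0}·X = 0.2302×0.981×0.598 = 0.135 mol/dm³.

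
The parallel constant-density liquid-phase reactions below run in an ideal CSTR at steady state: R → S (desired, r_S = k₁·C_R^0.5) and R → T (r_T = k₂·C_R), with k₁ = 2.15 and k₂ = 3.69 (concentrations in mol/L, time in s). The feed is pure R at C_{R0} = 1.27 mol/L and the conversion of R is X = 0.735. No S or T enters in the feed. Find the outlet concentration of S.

0.468 mol/L

Exit C_R = C_{R0}(1−X) = 1.27×0.265 = 0.3366 mol/L.
Rates in a CSTR are evaluated at the outlet concentration: r_S = 2.15×0.3366^0.5 = 1.247, r_T = 3.69×0.3366 = 1.242.
Fraction of consumed R going to S: r_S/(r_S+r_T) = 0.5011.
C_S = 0.5011·C_{R0}·X = 0.5011×1.27×0.735 = 0.468 mol/L.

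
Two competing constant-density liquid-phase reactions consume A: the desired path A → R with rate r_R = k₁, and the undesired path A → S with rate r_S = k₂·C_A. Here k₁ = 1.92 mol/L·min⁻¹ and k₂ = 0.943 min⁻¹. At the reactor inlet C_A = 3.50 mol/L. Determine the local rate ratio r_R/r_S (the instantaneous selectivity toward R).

0.582

S_{R/S} = r_R/r_S = (k₁)/(k₂·C_A) = (k₁/k₂)·C_A⁻¹.
= (1.92) / (0.943×3.500) = 1.920/3.300 = 0.582.
The undesired path is higher order in A, so low C_A (CSTR or dilute feed) favours R.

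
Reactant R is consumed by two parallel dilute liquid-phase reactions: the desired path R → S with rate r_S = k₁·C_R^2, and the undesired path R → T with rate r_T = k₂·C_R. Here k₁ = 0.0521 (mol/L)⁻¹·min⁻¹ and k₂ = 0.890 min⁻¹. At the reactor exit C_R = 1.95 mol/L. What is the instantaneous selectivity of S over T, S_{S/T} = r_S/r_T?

0.114

S_{S/T} = r_S/r_T = (k₁·C_R^2)/(k₂·C_R) = (k₁/k₂)·C_R.
= (0.0521×1.950^2) / (0.890×1.950) = 0.1981/1.736 = 0.114.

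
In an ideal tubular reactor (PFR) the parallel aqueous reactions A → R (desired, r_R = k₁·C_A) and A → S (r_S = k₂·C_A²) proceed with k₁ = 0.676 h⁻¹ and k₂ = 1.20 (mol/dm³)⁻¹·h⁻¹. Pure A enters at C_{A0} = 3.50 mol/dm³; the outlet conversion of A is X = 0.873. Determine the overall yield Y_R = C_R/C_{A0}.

C_A = C_{A0}(1−X) = 0.4445 mol/dm³.
Along a PFR/batch, dC_R/dC_A = −r_R/(r_R+r_S) = −k₁/(k₁+k₂·C_A).
Integrating from C_{A0} to C_A: C_R = (0.676/1.20)·ln[(0.676+1.20·3.50)/(0.676+1.20·0.445)] = 0.5633·ln(4.876/1.209) = 0.7854 mol/dm³.
Y_R = C_R/C_{A0} = 0.7854/3.50 = 0.224.

0.224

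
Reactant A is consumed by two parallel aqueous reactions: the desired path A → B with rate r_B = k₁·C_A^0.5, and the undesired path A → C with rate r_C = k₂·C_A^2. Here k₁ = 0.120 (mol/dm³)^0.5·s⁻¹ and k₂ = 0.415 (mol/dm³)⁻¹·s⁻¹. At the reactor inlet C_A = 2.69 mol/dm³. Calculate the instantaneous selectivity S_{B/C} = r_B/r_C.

S_{B/C} = r_B/r_C = (k₁·C_A^0.5)/(k₂·C_A^2) = (k₁/k₂)·C_A^-1.5.
= (0.120×2.690^0.5) / (0.415×2.690^2) = 0.1968/3.003 = 0.0655.
The undesired path is higher order in A, so low C_A (CSTR or dilute feed) favours B.

0.0655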